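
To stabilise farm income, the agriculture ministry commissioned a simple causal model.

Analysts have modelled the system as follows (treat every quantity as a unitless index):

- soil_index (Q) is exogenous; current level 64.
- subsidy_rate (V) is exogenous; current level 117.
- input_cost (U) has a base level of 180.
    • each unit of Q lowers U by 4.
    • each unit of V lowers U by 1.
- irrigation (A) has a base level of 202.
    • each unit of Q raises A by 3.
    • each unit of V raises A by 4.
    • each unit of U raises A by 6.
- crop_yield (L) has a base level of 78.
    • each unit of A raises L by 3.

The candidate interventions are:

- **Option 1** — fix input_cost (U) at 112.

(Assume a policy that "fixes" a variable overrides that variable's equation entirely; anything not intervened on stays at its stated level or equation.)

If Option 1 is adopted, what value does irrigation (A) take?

1534

Option 1 (U := 112):
  Q = 64
  V = 117
  U = 112
  A = 202 + 3·64 + 4·117 + 6·112 = 1534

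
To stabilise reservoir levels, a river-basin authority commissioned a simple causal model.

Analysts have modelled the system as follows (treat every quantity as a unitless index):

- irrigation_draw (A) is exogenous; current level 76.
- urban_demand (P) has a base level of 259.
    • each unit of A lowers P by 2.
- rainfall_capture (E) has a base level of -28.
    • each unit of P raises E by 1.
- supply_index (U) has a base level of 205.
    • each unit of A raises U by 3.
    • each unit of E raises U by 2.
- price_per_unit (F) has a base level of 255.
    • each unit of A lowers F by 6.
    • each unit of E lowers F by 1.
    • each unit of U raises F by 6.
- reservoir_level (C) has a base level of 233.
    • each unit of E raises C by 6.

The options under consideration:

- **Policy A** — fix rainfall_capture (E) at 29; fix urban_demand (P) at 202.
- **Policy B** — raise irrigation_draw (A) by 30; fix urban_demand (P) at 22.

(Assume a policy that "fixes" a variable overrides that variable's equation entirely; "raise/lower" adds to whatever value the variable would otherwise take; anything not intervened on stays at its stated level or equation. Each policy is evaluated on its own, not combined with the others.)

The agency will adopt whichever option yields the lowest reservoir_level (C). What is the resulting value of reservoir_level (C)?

197

Policy A (E := 29, P := 202):
  A = 76
  P = 202
  E = 29
  C = 233 + 6·29 = 407
Policy B (A + 30, P := 22):
  A = 76 + 30 = 106
  P = 22
  E = -28 + 22 = -6
  C = 233 + 6·(-6) = 197
Comparing — Policy A: C=407, Policy B: C=197. Lowest is 197 (Policy B).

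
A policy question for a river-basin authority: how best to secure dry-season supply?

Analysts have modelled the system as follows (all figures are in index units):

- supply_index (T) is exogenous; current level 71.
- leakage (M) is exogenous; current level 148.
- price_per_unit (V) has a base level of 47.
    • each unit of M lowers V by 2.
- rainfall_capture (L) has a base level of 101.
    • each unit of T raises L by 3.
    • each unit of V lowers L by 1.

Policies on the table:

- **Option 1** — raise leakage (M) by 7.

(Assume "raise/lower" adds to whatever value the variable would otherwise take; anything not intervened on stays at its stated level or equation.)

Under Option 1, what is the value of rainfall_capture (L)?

Option 1 (M + 7):
  T = 71
  M = 148 + 7 = 155
  V = 47 − 2·155 = -263
  L = 101 + 3·71 − (-263) = 577

577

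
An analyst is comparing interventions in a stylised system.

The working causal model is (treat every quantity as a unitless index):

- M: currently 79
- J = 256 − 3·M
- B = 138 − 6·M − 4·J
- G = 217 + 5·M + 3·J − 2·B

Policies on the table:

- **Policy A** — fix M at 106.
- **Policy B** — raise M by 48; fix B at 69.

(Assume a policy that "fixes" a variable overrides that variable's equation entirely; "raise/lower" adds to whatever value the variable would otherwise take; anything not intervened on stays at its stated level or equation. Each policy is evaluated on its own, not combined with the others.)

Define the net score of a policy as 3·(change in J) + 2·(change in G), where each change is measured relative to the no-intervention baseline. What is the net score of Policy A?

-1107

Baseline:
  M = 79
  J = 256 − 3·79 = 19
  B = 138 − 6·79 − 4·19 = -412
  G = 217 + 5·79 + 3·19 − 2·(-412) = 1493
Policy A (M := 106):
  M = 106
  J = 256 − 3·106 = -62
  B = 138 − 6·106 − 4·(-62) = -250
  G = 217 + 5·106 + 3·(-62) − 2·(-250) = 1061
ΔJ = -62 − 19 = -81; ΔG = 1061 − 1493 = -432
Score = 3·(-81) + 2·(-432) = -1107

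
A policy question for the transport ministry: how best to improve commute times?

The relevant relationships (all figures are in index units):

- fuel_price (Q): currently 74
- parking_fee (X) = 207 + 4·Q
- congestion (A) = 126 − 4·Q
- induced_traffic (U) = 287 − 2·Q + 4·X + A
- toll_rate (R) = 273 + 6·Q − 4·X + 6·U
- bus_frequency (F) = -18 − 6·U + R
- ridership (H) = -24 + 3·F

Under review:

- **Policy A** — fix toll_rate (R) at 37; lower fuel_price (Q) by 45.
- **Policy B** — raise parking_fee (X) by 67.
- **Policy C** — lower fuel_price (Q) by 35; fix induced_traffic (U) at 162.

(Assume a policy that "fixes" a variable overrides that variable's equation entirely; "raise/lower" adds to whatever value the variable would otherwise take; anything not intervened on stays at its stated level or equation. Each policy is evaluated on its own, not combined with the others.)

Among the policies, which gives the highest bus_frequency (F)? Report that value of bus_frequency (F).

-963

Policy A (R := 37, Q − 45):
  Q = 74 − 45 = 29
  X = 207 + 4·29 = 323
  A = 126 − 4·29 = 10
  U = 287 − 2·29 + 4·323 + 10 = 1531
  R = 37
  F = -18 − 6·1531 + 37 = -9167
Policy B (X + 67):
  Q = 74
  X = 207 + 4·74 (+67 from intervention) = 570
  A = 126 − 4·74 = -170
  U = 287 − 2·74 + 4·570 + (-170) = 2249
  R = 273 + 6·74 − 4·570 + 6·2249 = 11931
  F = -18 − 6·2249 + 11931 = -1581
Policy C (Q − 35, U := 162):
  Q = 74 − 35 = 39
  X = 207 + 4·39 = 363
  A = 126 − 4·39 = -30
  U = 162
  R = 273 + 6·39 − 4·363 + 6·162 = 27
  F = -18 − 6·162 + 27 = -963
Comparing — Policy A: F=-9167, Policy B: F=-1581, Policy C: F=-963. Highest is -963 (Policy C).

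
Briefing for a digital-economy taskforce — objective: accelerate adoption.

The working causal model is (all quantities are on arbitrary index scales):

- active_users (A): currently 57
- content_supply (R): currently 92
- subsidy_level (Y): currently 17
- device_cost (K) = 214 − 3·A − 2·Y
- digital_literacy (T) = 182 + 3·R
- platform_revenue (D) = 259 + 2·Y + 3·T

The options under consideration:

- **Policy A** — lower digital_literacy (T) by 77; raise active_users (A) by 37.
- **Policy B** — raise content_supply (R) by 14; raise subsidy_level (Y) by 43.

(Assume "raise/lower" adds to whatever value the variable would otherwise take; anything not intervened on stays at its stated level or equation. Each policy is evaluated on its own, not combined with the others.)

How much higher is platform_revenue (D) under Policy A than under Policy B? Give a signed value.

Policy A (T − 77, A + 37):
  R = 92
  Y = 17
  T = 182 + 3·92 (−77 from intervention) = 381
  D = 259 + 2·17 + 3·381 = 1436
Policy B (R + 14, Y + 43):
  R = 92 + 14 = 106
  Y = 17 + 43 = 60
  T = 182 + 3·106 = 500
  D = 259 + 2·60 + 3·500 = 1879
D: 1436 − 1879 = -443

-443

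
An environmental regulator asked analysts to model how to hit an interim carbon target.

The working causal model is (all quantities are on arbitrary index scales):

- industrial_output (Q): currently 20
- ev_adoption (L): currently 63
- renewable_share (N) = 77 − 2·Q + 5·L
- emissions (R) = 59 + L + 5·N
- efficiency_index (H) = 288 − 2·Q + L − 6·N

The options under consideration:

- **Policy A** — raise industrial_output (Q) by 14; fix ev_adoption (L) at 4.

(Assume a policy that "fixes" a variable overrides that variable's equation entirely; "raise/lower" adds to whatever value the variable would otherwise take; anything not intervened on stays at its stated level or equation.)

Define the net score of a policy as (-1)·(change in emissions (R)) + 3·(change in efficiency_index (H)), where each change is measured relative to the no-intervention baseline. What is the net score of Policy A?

Baseline:
  Q = 20
  L = 63
  N = 77 − 2·20 + 5·63 = 352
  R = 59 + 63 + 5·352 = 1882
  H = 288 − 2·20 + 63 − 6·352 = -1801
Policy A (Q + 14, L := 4):
  Q = 20 + 14 = 34
  L = 4
  N = 77 − 2·34 + 5·4 = 29
  R = 59 + 4 + 5·29 = 208
  H = 288 − 2·34 + 4 − 6·29 = 50
ΔR = 208 − 1882 = -1674; ΔH = 50 − (-1801) = 1851
Score = (-1)·(-1674) + 3·1851 = 7227

7227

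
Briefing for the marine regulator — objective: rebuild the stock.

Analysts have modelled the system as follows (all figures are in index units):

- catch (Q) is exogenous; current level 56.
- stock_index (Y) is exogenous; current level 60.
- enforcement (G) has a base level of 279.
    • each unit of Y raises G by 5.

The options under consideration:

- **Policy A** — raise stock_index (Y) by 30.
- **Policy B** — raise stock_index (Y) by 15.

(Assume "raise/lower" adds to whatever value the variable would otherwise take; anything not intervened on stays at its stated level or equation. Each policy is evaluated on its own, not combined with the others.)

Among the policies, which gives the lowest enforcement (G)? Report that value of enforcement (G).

Policy A (Y + 30):
  Y = 60 + 30 = 90
  G = 279 + 5·90 = 729
Policy B (Y + 15):
  Y = 60 + 15 = 75
  G = 279 + 5·75 = 654
Comparing — Policy A: G=729, Policy B: G=654. Lowest is 654 (Policy B).

654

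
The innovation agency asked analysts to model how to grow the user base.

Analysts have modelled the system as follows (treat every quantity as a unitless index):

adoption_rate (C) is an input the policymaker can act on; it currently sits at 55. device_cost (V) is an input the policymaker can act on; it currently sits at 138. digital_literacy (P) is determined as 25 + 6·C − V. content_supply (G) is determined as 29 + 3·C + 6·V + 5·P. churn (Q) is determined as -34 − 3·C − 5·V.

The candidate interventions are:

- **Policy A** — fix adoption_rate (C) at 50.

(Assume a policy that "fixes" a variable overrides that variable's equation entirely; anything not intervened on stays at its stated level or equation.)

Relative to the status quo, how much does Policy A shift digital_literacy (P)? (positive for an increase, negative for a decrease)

Baseline:
  C = 55
  V = 138
  P = 25 + 6·55 − 138 = 217
Policy A (C := 50):
  C = 50
  V = 138
  P = 25 + 6·50 − 138 = 187
Change in P: 187 − 217 = -30

-30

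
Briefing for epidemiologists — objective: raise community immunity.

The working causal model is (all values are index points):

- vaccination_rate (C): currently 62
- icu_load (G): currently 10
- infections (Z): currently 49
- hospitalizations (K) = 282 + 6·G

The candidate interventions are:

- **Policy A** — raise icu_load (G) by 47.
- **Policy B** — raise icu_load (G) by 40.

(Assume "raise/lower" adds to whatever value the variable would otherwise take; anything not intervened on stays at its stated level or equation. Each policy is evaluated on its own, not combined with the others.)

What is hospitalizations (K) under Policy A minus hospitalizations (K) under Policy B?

Policy A (G + 47):
  G = 10 + 47 = 57
  K = 282 + 6·57 = 624
Policy B (G + 40):
  G = 10 + 40 = 50
  K = 282 + 6·50 = 582
K: 624 − 582 = 42

42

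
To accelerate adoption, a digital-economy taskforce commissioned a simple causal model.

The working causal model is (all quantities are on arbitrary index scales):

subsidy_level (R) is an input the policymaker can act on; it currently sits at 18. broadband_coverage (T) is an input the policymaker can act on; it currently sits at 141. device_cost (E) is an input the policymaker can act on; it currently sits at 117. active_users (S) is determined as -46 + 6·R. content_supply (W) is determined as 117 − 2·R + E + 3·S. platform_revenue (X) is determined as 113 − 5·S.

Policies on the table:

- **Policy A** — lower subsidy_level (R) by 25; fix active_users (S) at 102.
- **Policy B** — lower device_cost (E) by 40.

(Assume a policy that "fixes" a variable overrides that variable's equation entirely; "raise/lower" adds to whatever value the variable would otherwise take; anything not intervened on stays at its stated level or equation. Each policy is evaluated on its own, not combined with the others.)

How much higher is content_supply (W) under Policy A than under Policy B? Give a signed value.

210

Policy A (R − 25, S := 102):
  R = 18 − 25 = -7
  E = 117
  S = 102
  W = 117 − 2·(-7) + 117 + 3·102 = 554
Policy B (E − 40):
  R = 18
  E = 117 − 40 = 77
  S = -46 + 6·18 = 62
  W = 117 − 2·18 + 77 + 3·62 = 344
W: 554 − 344 = 210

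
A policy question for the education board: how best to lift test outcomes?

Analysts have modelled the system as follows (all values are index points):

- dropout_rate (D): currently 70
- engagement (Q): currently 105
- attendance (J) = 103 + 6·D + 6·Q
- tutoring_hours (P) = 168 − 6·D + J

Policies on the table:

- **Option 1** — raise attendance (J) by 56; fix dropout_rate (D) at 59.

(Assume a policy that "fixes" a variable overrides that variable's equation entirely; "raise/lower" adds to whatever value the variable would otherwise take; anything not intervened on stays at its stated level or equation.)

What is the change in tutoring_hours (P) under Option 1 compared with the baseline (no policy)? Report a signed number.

Baseline:
  D = 70
  Q = 105
  J = 103 + 6·70 + 6·105 = 1153
  P = 168 − 6·70 + 1153 = 901
Option 1 (J + 56, D := 59):
  D = 59
  Q = 105
  J = 103 + 6·59 + 6·105 (+56 from intervention) = 1143
  P = 168 − 6·59 + 1143 = 957
Change in P: 957 − 901 = 56

56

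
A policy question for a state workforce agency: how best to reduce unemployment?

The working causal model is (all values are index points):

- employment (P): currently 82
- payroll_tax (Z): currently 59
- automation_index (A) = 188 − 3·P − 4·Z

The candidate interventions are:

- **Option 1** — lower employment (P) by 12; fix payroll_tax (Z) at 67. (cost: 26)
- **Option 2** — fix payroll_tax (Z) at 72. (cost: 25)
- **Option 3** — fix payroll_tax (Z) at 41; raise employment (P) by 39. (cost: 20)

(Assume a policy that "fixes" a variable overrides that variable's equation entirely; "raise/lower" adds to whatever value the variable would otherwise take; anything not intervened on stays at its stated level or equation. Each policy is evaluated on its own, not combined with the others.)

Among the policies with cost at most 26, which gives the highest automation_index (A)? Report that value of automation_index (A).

Option 1 (P − 12, Z := 67):
  P = 82 − 12 = 70
  Z = 67
  A = 188 − 3·70 − 4·67 = -290
Option 2 (Z := 72):
  P = 82
  Z = 72
  A = 188 − 3·82 − 4·72 = -346
Option 3 (Z := 41, P + 39):
  P = 82 + 39 = 121
  Z = 41
  A = 188 − 3·121 − 4·41 = -339
Comparing — Option 1: A=-290, Option 2: A=-346, Option 3: A=-339. Highest is -290 (Option 1).

-290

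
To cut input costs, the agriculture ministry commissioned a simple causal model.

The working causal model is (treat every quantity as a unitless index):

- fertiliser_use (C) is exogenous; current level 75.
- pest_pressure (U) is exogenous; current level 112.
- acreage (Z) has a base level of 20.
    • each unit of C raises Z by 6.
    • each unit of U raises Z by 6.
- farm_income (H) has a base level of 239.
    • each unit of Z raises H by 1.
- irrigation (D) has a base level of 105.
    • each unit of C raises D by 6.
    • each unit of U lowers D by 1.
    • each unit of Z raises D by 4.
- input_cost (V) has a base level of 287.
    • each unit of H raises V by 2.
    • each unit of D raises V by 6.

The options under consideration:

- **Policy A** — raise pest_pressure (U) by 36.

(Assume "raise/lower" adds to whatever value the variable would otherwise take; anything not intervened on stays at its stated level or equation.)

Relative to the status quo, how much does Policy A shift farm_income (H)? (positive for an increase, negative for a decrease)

Baseline:
  C = 75
  U = 112
  Z = 20 + 6·75 + 6·112 = 1142
  H = 239 + 1142 = 1381
Policy A (U + 36):
  C = 75
  U = 112 + 36 = 148
  Z = 20 + 6·75 + 6·148 = 1358
  H = 239 + 1358 = 1597
Change in H: 1597 − 1381 = 216

216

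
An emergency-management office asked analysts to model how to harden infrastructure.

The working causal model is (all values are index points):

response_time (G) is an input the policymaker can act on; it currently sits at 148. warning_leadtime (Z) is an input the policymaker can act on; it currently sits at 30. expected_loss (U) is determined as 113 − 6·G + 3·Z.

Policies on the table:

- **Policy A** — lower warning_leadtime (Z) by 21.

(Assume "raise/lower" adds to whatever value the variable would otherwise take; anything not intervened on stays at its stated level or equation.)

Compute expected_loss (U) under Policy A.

Policy A (Z − 21):
  G = 148
  Z = 30 − 21 = 9
  U = 113 − 6·148 + 3·9 = -748

-748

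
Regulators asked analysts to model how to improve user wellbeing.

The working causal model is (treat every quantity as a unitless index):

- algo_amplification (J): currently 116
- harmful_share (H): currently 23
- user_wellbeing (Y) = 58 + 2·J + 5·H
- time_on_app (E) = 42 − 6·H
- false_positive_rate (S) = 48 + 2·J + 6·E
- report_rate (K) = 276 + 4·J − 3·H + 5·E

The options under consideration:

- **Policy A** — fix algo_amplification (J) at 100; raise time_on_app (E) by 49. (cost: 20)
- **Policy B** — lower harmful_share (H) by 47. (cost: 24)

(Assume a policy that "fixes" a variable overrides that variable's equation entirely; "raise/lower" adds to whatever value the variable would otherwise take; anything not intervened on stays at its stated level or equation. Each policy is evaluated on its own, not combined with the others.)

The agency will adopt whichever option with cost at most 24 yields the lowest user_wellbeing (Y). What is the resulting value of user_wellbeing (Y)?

Policy A (J := 100, E + 49):
  J = 100
  H = 23
  Y = 58 + 2·100 + 5·23 = 373
Policy B (H − 47):
  J = 116
  H = 23 − 47 = -24
  Y = 58 + 2·116 + 5·(-24) = 170
Comparing — Policy A: Y=373, Policy B: Y=170. Lowest is 170 (Policy B).

170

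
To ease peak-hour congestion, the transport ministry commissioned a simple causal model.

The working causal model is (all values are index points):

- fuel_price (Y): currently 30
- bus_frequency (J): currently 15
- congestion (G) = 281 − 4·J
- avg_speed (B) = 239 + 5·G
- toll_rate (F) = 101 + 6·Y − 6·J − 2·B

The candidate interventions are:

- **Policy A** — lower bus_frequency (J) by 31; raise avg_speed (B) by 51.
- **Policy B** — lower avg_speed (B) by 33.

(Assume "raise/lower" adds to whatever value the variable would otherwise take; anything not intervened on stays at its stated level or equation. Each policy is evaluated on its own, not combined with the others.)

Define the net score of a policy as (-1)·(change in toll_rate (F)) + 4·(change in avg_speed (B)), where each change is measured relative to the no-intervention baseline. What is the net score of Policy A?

3840

Baseline:
  Y = 30
  J = 15
  G = 281 − 4·15 = 221
  B = 239 + 5·221 = 1344
  F = 101 + 6·30 − 6·15 − 2·1344 = -2497
Policy A (J − 31, B + 51):
  Y = 30
  J = 15 − 31 = -16
  G = 281 − 4·(-16) = 345
  B = 239 + 5·345 (+51 from intervention) = 2015
  F = 101 + 6·30 − 6·(-16) − 2·2015 = -3653
ΔF = -3653 − (-2497) = -1156; ΔB = 2015 − 1344 = 671
Score = (-1)·(-1156) + 4·671 = 3840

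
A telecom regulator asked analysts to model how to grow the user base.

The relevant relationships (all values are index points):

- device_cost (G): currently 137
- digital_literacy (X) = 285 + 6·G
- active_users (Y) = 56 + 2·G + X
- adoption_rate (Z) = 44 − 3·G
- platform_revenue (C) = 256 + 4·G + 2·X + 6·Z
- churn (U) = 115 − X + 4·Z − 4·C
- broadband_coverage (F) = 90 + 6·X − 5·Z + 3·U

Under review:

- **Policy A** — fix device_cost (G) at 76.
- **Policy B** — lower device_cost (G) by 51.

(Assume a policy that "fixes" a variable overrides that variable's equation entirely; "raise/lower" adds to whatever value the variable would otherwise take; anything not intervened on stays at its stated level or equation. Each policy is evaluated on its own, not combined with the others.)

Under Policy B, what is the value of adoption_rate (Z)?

-214

Policy B (G − 51):
  G = 137 − 51 = 86
  Z = 44 − 3·86 = -214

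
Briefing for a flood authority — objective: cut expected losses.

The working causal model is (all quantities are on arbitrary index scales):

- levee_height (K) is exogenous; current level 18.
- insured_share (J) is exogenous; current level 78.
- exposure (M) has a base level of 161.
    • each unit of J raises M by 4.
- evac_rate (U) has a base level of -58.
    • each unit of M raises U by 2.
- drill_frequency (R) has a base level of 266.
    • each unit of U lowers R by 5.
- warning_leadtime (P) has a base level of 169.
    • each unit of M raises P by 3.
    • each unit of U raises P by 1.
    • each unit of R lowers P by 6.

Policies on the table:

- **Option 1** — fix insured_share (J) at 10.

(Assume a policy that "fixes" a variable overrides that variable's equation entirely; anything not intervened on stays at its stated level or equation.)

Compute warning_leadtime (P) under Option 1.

Option 1 (J := 10):
  J = 10
  M = 161 + 4·10 = 201
  U = -58 + 2·201 = 344
  R = 266 − 5·344 = -1454
  P = 169 + 3·201 + 344 − 6·(-1454) = 9840

9840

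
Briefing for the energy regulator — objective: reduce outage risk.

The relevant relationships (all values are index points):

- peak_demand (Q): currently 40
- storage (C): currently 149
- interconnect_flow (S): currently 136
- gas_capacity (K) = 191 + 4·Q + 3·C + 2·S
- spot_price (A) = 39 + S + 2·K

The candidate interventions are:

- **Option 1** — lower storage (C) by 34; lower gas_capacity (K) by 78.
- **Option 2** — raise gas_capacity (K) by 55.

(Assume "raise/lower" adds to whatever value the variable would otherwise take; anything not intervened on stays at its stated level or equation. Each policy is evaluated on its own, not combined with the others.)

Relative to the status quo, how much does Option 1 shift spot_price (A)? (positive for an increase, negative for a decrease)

-360

Baseline:
  Q = 40
  C = 149
  S = 136
  K = 191 + 4·40 + 3·149 + 2·136 = 1070
  A = 39 + 136 + 2·1070 = 2315
Option 1 (C − 34, K − 78):
  Q = 40
  C = 149 − 34 = 115
  S = 136
  K = 191 + 4·40 + 3·115 + 2·136 (−78 from intervention) = 890
  A = 39 + 136 + 2·890 = 1955
Change in A: 1955 − 2315 = -360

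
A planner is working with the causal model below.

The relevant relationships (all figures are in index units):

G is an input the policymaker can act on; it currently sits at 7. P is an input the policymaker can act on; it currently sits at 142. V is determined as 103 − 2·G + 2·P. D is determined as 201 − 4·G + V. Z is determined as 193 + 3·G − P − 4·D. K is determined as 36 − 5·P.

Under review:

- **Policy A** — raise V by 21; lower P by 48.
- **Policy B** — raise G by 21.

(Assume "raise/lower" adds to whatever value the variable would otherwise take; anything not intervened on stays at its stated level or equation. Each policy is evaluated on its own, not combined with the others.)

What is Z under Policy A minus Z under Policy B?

-219

Policy A (V + 21, P − 48):
  G = 7
  P = 142 − 48 = 94
  V = 103 − 2·7 + 2·94 (+21 from intervention) = 298
  D = 201 − 4·7 + 298 = 471
  Z = 193 + 3·7 − 94 − 4·471 = -1764
Policy B (G + 21):
  G = 7 + 21 = 28
  P = 142
  V = 103 − 2·28 + 2·142 = 331
  D = 201 − 4·28 + 331 = 420
  Z = 193 + 3·28 − 142 − 4·420 = -1545
Z: -1764 − (-1545) = -219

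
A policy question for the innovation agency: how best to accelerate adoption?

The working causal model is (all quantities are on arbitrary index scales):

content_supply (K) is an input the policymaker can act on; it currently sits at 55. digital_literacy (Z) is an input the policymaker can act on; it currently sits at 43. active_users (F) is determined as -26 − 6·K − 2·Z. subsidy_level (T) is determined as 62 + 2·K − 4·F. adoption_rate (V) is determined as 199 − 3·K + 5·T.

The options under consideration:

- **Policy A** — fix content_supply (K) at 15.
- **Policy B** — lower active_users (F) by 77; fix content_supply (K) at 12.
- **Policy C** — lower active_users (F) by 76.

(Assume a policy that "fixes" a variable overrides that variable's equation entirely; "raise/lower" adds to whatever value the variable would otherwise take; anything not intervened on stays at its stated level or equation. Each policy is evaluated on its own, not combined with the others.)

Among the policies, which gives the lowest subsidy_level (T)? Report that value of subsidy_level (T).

Policy A (K := 15):
  K = 15
  Z = 43
  F = -26 − 6·15 − 2·43 = -202
  T = 62 + 2·15 − 4·(-202) = 900
Policy B (F − 77, K := 12):
  K = 12
  Z = 43
  F = -26 − 6·12 − 2·43 (−77 from intervention) = -261
  T = 62 + 2·12 − 4·(-261) = 1130
Policy C (F − 76):
  K = 55
  Z = 43
  F = -26 − 6·55 − 2·43 (−76 from intervention) = -518
  T = 62 + 2·55 − 4·(-518) = 2244
Comparing — Policy A: T=900, Policy B: T=1130, Policy C: T=2244. Lowest is 900 (Policy A).

900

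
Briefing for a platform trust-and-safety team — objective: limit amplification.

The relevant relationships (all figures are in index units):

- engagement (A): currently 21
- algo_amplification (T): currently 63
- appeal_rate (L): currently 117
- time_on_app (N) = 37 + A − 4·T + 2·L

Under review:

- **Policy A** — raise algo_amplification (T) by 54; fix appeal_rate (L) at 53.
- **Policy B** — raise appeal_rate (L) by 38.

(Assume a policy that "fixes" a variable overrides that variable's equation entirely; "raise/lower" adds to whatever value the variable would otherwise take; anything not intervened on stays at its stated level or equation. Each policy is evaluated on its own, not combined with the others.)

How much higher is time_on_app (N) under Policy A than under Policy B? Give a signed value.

-420

Policy A (T + 54, L := 53):
  A = 21
  T = 63 + 54 = 117
  L = 53
  N = 37 + 21 − 4·117 + 2·53 = -304
Policy B (L + 38):
  A = 21
  T = 63
  L = 117 + 38 = 155
  N = 37 + 21 − 4·63 + 2·155 = 116
N: -304 − 116 = -420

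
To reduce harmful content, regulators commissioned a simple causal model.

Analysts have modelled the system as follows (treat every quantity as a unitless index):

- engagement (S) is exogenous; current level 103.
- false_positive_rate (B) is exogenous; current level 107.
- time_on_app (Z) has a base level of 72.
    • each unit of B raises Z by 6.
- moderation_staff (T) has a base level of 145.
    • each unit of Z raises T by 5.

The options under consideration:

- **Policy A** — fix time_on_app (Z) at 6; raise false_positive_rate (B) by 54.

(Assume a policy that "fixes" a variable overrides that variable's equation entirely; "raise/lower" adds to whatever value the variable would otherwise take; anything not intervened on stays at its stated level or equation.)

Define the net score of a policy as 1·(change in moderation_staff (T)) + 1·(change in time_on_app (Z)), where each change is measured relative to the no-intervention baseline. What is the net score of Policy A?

-4248

Baseline:
  B = 107
  Z = 72 + 6·107 = 714
  T = 145 + 5·714 = 3715
Policy A (Z := 6, B + 54):
  B = 107 + 54 = 161
  Z = 6
  T = 145 + 5·6 = 175
ΔT = 175 − 3715 = -3540; ΔZ = 6 − 714 = -708
Score = 1·(-3540) + 1·(-708) = -4248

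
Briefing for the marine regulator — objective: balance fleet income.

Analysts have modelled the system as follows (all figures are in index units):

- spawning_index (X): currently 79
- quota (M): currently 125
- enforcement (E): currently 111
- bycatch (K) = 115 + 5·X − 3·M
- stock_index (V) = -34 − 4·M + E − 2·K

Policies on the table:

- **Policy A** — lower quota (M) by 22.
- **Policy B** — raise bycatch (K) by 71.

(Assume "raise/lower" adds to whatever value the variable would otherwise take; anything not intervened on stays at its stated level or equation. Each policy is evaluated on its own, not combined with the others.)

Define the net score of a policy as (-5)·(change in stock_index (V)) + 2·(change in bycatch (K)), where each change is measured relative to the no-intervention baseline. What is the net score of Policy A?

Baseline:
  X = 79
  M = 125
  E = 111
  K = 115 + 5·79 − 3·125 = 135
  V = -34 − 4·125 + 111 − 2·135 = -693
Policy A (M − 22):
  X = 79
  M = 125 − 22 = 103
  E = 111
  K = 115 + 5·79 − 3·103 = 201
  V = -34 − 4·103 + 111 − 2·201 = -737
ΔV = -737 − (-693) = -44; ΔK = 201 − 135 = 66
Score = (-5)·(-44) + 2·66 = 352

352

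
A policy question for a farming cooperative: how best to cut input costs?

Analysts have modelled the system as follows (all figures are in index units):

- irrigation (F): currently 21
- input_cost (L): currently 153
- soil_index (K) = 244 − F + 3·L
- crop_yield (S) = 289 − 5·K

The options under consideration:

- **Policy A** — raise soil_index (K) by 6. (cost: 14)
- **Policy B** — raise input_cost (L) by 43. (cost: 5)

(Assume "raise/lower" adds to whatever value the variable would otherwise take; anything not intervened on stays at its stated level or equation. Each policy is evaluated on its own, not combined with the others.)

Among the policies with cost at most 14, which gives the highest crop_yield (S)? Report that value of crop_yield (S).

Policy A (K + 6):
  F = 21
  L = 153
  K = 244 − 21 + 3·153 (+6 from intervention) = 688
  S = 289 − 5·688 = -3151
Policy B (L + 43):
  F = 21
  L = 153 + 43 = 196
  K = 244 − 21 + 3·196 = 811
  S = 289 − 5·811 = -3766
Comparing — Policy A: S=-3151, Policy B: S=-3766. Highest is -3151 (Policy A).

-3151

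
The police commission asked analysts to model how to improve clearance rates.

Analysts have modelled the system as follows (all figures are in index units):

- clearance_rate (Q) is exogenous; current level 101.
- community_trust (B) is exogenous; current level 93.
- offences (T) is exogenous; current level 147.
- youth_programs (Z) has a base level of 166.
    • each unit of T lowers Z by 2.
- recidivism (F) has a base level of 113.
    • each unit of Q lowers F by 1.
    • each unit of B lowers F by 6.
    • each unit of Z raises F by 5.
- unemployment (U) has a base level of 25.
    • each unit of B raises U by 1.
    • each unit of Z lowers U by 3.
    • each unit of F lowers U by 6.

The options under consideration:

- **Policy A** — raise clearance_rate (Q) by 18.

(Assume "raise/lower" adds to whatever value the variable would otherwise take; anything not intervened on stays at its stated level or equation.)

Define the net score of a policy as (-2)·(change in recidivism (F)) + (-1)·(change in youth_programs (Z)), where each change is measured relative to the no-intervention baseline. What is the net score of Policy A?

36

Baseline:
  Q = 101
  B = 93
  T = 147
  Z = 166 − 2·147 = -128
  F = 113 − 101 − 6·93 + 5·(-128) = -1186
Policy A (Q + 18):
  Q = 101 + 18 = 119
  B = 93
  T = 147
  Z = 166 − 2·147 = -128
  F = 113 − 119 − 6·93 + 5·(-128) = -1204
ΔF = -1204 − (-1186) = -18; ΔZ = -128 − (-128) = 0
Score = (-2)·(-18) + (-1)·0 = 36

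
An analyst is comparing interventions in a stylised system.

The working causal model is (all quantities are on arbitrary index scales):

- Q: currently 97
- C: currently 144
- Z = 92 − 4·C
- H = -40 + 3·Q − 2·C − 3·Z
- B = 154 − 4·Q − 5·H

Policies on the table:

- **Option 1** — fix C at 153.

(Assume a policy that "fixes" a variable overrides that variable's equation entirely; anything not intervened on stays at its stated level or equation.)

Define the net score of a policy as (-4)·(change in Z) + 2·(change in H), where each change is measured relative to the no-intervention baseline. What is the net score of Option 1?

324

Baseline:
  Q = 97
  C = 144
  Z = 92 − 4·144 = -484
  H = -40 + 3·97 − 2·144 − 3·(-484) = 1415
Option 1 (C := 153):
  Q = 97
  C = 153
  Z = 92 − 4·153 = -520
  H = -40 + 3·97 − 2·153 − 3·(-520) = 1505
ΔZ = -520 − (-484) = -36; ΔH = 1505 − 1415 = 90
Score = (-4)·(-36) + 2·90 = 324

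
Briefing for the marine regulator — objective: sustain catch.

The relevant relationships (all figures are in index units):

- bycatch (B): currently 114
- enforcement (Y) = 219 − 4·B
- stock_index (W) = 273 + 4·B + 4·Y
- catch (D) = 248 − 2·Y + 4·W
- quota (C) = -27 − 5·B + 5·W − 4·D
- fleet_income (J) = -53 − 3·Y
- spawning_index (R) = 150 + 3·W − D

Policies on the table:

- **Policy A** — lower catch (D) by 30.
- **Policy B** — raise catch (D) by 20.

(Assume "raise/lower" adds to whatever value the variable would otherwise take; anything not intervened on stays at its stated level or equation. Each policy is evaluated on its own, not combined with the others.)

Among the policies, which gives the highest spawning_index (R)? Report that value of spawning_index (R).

-323

Policy A (D − 30):
  B = 114
  Y = 219 − 4·114 = -237
  W = 273 + 4·114 + 4·(-237) = -219
  D = 248 − 2·(-237) + 4·(-219) (−30 from intervention) = -184
  R = 150 + 3·(-219) − (-184) = -323
Policy B (D + 20):
  B = 114
  Y = 219 − 4·114 = -237
  W = 273 + 4·114 + 4·(-237) = -219
  D = 248 − 2·(-237) + 4·(-219) (+20 from intervention) = -134
  R = 150 + 3·(-219) − (-134) = -373
Comparing — Policy A: R=-323, Policy B: R=-373. Highest is -323 (Policy A).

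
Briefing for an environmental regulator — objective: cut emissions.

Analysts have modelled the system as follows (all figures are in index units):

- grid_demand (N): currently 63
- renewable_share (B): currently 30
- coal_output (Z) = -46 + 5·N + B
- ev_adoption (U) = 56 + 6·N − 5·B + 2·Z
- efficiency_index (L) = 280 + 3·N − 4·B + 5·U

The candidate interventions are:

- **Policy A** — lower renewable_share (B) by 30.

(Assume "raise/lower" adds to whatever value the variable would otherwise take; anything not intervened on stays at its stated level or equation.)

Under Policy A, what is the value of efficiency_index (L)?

5329

Policy A (B − 30):
  N = 63
  B = 30 − 30 = 0
  Z = -46 + 5·63 + 0 = 269
  U = 56 + 6·63 − 5·0 + 2·269 = 972
  L = 280 + 3·63 − 4·0 + 5·972 = 5329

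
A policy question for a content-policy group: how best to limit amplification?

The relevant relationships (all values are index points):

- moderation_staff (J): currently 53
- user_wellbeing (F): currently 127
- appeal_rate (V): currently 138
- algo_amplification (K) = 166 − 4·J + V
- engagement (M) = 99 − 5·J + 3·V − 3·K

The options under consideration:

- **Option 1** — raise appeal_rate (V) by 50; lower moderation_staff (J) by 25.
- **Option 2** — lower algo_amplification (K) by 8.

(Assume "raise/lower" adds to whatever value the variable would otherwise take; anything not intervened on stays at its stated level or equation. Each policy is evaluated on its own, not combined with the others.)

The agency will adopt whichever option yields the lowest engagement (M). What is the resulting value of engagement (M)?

-203

Option 1 (V + 50, J − 25):
  J = 53 − 25 = 28
  V = 138 + 50 = 188
  K = 166 − 4·28 + 188 = 242
  M = 99 − 5·28 + 3·188 − 3·242 = -203
Option 2 (K − 8):
  J = 53
  V = 138
  K = 166 − 4·53 + 138 (−8 from intervention) = 84
  M = 99 − 5·53 + 3·138 − 3·84 = -4
Comparing — Option 1: M=-203, Option 2: M=-4. Lowest is -203 (Option 1).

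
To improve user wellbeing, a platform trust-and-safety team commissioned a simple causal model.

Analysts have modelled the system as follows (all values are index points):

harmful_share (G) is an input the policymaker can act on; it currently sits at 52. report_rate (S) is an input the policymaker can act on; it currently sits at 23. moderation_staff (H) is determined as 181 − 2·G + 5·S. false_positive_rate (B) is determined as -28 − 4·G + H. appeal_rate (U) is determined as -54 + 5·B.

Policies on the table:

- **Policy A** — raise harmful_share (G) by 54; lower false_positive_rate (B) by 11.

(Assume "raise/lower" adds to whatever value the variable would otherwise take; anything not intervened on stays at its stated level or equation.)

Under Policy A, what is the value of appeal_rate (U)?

Policy A (G + 54, B − 11):
  G = 52 + 54 = 106
  S = 23
  H = 181 − 2·106 + 5·23 = 84
  B = -28 − 4·106 + 84 (−11 from intervention) = -379
  U = -54 + 5·(-379) = -1949

-1949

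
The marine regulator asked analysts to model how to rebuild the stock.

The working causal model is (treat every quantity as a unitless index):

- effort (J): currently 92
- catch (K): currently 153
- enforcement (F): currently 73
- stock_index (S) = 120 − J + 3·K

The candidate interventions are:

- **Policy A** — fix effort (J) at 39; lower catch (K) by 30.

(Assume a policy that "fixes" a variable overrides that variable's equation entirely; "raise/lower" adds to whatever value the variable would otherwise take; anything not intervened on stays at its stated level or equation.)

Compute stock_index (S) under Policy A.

450

Policy A (J := 39, K − 30):
  J = 39
  K = 153 − 30 = 123
  S = 120 − 39 + 3·123 = 450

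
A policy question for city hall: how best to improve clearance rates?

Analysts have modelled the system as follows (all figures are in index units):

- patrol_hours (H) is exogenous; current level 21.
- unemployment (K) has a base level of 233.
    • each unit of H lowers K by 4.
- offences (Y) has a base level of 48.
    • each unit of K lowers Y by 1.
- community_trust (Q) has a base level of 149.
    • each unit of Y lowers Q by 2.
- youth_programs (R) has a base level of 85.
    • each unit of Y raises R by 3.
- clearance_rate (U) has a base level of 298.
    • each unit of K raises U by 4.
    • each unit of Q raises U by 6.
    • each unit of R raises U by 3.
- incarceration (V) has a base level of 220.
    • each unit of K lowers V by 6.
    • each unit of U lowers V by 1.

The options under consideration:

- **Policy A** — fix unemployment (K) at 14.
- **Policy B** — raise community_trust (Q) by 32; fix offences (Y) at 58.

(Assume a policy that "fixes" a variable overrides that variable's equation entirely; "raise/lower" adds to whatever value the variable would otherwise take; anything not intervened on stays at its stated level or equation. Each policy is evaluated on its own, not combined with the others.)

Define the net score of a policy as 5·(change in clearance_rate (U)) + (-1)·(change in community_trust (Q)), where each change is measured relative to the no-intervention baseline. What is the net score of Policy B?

-1139

Baseline:
  H = 21
  K = 233 − 4·21 = 149
  Y = 48 − 149 = -101
  Q = 149 − 2·(-101) = 351
  R = 85 + 3·(-101) = -218
  U = 298 + 4·149 + 6·351 + 3·(-218) = 2346
Policy B (Q + 32, Y := 58):
  H = 21
  K = 233 − 4·21 = 149
  Y = 58
  Q = 149 − 2·58 (+32 from intervention) = 65
  R = 85 + 3·58 = 259
  U = 298 + 4·149 + 6·65 + 3·259 = 2061
ΔU = 2061 − 2346 = -285; ΔQ = 65 − 351 = -286
Score = 5·(-285) + (-1)·(-286) = -1139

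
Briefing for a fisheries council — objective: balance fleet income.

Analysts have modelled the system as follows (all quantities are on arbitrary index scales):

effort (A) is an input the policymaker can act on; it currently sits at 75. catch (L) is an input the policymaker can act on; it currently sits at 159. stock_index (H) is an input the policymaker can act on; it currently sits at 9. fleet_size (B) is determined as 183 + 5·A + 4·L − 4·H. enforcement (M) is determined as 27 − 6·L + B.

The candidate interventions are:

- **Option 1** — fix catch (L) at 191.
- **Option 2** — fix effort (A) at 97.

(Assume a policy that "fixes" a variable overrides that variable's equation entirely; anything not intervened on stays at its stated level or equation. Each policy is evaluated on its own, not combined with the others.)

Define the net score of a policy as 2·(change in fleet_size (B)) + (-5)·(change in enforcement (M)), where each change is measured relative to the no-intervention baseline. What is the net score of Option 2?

Baseline:
  A = 75
  L = 159
  H = 9
  B = 183 + 5·75 + 4·159 − 4·9 = 1158
  M = 27 − 6·159 + 1158 = 231
Option 2 (A := 97):
  A = 97
  L = 159
  H = 9
  B = 183 + 5·97 + 4·159 − 4·9 = 1268
  M = 27 − 6·159 + 1268 = 341
ΔB = 1268 − 1158 = 110; ΔM = 341 − 231 = 110
Score = 2·110 + (-5)·110 = -330

-330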